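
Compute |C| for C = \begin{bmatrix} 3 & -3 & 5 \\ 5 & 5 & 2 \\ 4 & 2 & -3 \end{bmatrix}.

|C| = -176

Expand along column 1:
  + 3 · |5 2; 2 -3| = 3·(-15 − 4) = -57
  − 5 · |-3 5; 2 -3| = −5·(9 − 10) = 5
  + 4 · |-3 5; 5 2| = 4·(-6 − 25) = -124
Sum: (-57) + (5) + (-124) = -176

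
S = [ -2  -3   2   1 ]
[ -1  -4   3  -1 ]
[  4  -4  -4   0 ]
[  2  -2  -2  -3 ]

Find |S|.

Expand along row 3 (it has 1 zero):
  + (4) · M_31   where M_31 = det([-3 2 1; -4 3 -1; -2 -2 -3]) = 27
  − (-4) · M_32   where M_32 = det([-2 2 1; -1 3 -1; 2 -2 -3]) = 8
  + (-4) · M_33   where M_33 = det([-2 -3 1; -1 -4 -1; 2 -2 -3]) = 5
det = (+1)·(4)·(27) + (-1)·(-4)·(8) + (+1)·(-4)·(5) = 120

120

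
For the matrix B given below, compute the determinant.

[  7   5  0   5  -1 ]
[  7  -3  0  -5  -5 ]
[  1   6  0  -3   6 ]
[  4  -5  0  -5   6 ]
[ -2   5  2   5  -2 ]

Expand along column 3 (it has 4 zeros):
  + (2) · M_53   where M_53 = det([7 5 5 -1; 7 -3 -5 -5; 1 6 -3 6; 4 -5 -5 6]) = 6454
det = (+1)·(2)·(6454) = 12908

|B| = 12908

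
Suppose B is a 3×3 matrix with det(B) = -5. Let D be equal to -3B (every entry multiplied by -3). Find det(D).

135

For a 3×3 matrix, det(-3B) = (-3)^3·det(B) = -27·det(B).
det(D) = (-27)·(-5) = 135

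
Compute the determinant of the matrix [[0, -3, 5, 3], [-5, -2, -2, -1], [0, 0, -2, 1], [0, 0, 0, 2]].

60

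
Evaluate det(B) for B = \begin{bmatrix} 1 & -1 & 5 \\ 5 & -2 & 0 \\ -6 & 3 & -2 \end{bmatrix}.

Expand along column 3:
  + 5 · |5 -2; -6 3| = 5·(15 − 12) = 15
  + (-2) · |1 -1; 5 -2| = (-2)·(-2 − (-5)) = -6
Sum: (15) + (-6) = 9

9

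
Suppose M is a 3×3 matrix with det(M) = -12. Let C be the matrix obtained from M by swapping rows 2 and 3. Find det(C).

|C| = 12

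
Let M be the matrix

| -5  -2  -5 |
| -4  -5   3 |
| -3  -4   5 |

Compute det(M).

|M| = 38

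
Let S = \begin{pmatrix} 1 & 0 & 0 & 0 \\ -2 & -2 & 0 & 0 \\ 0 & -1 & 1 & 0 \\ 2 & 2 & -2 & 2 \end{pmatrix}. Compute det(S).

S is lower triangular, so det(S) is the product of the diagonal entries:
det = (1) · (-2) · (1) · (2) = -4

-4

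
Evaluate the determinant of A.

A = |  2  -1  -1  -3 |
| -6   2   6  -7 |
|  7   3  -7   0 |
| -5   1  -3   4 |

det(A) = 1214

Expand along row 3 (it has 1 zero):
  + (7) · M_31   where M_31 = det([-1 -1 -3; 2 6 -7; 1 -3 4]) = 48
  − (3) · M_32   where M_32 = det([2 -1 -3; -6 6 -7; -5 -3 4]) = -197
  + (-7) · M_33   where M_33 = det([2 -1 -3; -6 2 -7; -5 1 4]) = -41
det = (+1)·(7)·(48) + (-1)·(3)·(-197) + (+1)·(-7)·(-41) = 1214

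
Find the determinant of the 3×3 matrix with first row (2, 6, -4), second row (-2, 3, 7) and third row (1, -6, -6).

-18

Expand along column 1:
  + 2 · |3 7; -6 -6| = 2·(-18 − (-42)) = 48
  − (-2) · |6 -4; -6 -6| = −(-2)·(-36 − 24) = -120
  + 1 · |6 -4; 3 7| = 1·(42 − (-12)) = 54
Sum: (48) + (-120) + (54) = -18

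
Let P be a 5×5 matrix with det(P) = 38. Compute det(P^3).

det(P^3) = (det P)^3 = (38)^3 = 54872

54872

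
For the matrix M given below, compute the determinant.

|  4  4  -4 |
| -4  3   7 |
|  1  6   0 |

det(M) = -32

Expand along column 3:
  + (-4) · |-4 3; 1 6| = (-4)·(-24 − 3) = 108
  − 7 · |4 4; 1 6| = −7·(24 − 4) = -140
Sum: (108) + (-140) = -32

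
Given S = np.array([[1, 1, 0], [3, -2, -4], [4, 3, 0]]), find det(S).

-4

Expand along column 3:
  − (-4) · |1 1; 4 3| = −(-4)·(3 − 4) = -4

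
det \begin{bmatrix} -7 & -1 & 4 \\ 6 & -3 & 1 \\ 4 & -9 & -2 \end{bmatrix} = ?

Expand along row 1:
  + (-7) · |-3 1; -9 -2| = (-7)·(6 − (-9)) = -105
  − (-1) · |6 1; 4 -2| = −(-1)·(-12 − 4) = -16
  + 4 · |6 -3; 4 -9| = 4·(-54 − (-12)) = -168
Sum: (-105) + (-16) + (-168) = -289

-289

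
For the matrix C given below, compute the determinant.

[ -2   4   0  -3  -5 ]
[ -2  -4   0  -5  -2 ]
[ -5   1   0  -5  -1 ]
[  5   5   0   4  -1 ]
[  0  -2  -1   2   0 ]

-344

Expand along column 3 (it has 4 zeros):
  + (-1) · M_53   where M_53 = det([-2 4 -3 -5; -2 -4 -5 -2; -5 1 -5 -1; 5 5 4 -1]) = 344
det = (+1)·(-1)·(344) = -344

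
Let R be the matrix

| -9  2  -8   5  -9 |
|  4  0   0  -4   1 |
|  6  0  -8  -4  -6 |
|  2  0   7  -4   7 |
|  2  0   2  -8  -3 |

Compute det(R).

det(R) = 64

Expand along column 2 (it has 4 zeros):
  − (2) · M_12   where M_12 = det([4 0 -4 1; 6 -8 -4 -6; 2 7 -4 7; 2 2 -8 -3]) = -32
det = (-1)·(2)·(-32) = 64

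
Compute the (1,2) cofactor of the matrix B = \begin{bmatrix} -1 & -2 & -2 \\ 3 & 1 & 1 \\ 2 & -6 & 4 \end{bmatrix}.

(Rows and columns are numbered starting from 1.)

-10

Delete row 1 and column 2; the remaining 2×2 submatrix is [3 1; 2 4].
Its determinant is 3·4 − 1·2 = 10.
The cofactor carries sign (−1)^(1+2) = −1, so C_{1,2} = −(10) = -10.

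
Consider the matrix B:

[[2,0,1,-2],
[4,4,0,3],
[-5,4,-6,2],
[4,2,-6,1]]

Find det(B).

Expand along row 1 (it has 1 zero):
  + (2) · M_11   where M_11 = det([4 0 3; 4 -6 2; 2 -6 1]) = -12
  + (1) · M_13   where M_13 = det([4 4 3; -5 4 2; 4 2 1]) = -26
  − (-2) · M_14   where M_14 = det([4 4 0; -5 4 -6; 4 2 -6]) = -264
det = (+1)·(2)·(-12) + (+1)·(1)·(-26) + (-1)·(-2)·(-264) = -578

-578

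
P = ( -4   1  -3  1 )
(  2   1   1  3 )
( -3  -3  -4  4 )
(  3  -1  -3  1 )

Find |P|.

Expand along row 1:
  + (-4) · M_11   where M_11 = det([1 1 3; -3 -4 4; -1 -3 1]) = 22
  − (1) · M_12   where M_12 = det([2 1 3; -3 -4 4; 3 -3 1]) = 94
  + (-3) · M_13   where M_13 = det([2 1 3; -3 -3 4; 3 -1 1]) = 53
  − (1) · M_14   where M_14 = det([2 1 1; -3 -3 -4; 3 -1 -3]) = 1
det = (+1)·(-4)·(22) + (-1)·(1)·(94) + (+1)·(-3)·(53) + (-1)·(1)·(1) = -342

-342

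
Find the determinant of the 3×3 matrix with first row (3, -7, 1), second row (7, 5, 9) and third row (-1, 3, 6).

The determinant is 392.

Expand along row 1:
  + 3 · |5 9; 3 6| = 3·(30 − 27) = 9
  − (-7) · |7 9; -1 6| = −(-7)·(42 − (-9)) = 357
  + 1 · |7 5; -1 3| = 1·(21 − (-5)) = 26
Sum: (9) + (357) + (26) = 392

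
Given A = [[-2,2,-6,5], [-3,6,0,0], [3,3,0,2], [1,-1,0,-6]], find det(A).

-1008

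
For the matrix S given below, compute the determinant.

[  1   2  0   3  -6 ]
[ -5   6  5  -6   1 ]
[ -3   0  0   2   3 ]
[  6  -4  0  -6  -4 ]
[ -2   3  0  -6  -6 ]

Expand along column 3 (it has 4 zeros):
  − (5) · M_23   where M_23 = det([1 2 3 -6; -3 0 2 3; 6 -4 -6 -4; -2 3 -6 -6]) = -632
det = (-1)·(5)·(-632) = 3160

3160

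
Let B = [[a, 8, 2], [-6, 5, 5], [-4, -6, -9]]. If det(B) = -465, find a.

-1

Expanding along the column containing a, det(B) is linear in a: det(B) = (-15)·a + (-480).
Set (-15)·a + (-480) = -465  ⇒  (-15)·a = 15  ⇒  a = -1.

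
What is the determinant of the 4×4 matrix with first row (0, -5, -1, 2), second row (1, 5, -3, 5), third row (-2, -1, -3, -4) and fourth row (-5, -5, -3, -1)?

Expand along row 1 (it has 1 zero):
  − (-5) · M_12   where M_12 = det([1 -3 5; -2 -3 -4; -5 -3 -1]) = -108
  + (-1) · M_13   where M_13 = det([1 5 5; -2 -1 -4; -5 -5 -1]) = 96
  − (2) · M_14   where M_14 = det([1 5 -3; -2 -1 -3; -5 -5 -3]) = 18
det = (-1)·(-5)·(-108) + (+1)·(-1)·(96) + (-1)·(2)·(18) = -672

The determinant is -672.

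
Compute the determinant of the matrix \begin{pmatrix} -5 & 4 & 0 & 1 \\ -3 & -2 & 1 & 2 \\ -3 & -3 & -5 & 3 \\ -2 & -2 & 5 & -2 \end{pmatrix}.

The determinant is 423.

Expand along row 1 (it has 1 zero):
  + (-5) · M_11   where M_11 = det([-2 1 2; -3 -5 3; -2 5 -2]) = -52
  − (4) · M_12   where M_12 = det([-3 1 2; -3 -5 3; -2 5 -2]) = -47
  − (1) · M_14   where M_14 = det([-3 -2 1; -3 -3 -5; -2 -2 5]) = 25
det = (+1)·(-5)·(-52) + (-1)·(4)·(-47) + (-1)·(1)·(25) = 423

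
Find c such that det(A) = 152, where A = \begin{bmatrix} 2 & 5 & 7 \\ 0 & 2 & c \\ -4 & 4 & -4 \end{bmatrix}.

Expanding along the row containing c, det(A) is linear in c: det(A) = (-28)·c + (40).
Set (-28)·c + (40) = 152  ⇒  (-28)·c = 112  ⇒  c = -4.

c = -4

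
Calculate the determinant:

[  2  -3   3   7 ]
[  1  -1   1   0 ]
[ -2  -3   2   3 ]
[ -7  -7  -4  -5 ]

Expand along row 2 (it has 1 zero):
  − (1) · M_21   where M_21 = det([-3 3 7; -3 2 3; -7 -4 -5]) = 68
  + (-1) · M_22   where M_22 = det([2 3 7; -2 2 3; -7 -4 -5]) = 65
  − (1) · M_23   where M_23 = det([2 -3 7; -2 -3 3; -7 -7 -5]) = 116
det = (-1)·(1)·(68) + (+1)·(-1)·(65) + (-1)·(1)·(116) = -249

The determinant is -249.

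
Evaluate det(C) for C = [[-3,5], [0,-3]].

det(C) = (-3)·(-3) − 5·0 = 9 − 0 = 9

The determinant is 9.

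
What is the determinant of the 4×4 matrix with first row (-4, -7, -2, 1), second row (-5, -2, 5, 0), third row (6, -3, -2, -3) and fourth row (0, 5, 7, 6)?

-2026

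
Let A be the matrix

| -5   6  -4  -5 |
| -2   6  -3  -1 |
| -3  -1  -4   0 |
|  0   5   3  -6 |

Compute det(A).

Expand along row 3 (it has 1 zero):
  + (-3) · M_31   where M_31 = det([6 -4 -5; 6 -3 -1; 5 3 -6]) = -163
  − (-1) · M_32   where M_32 = det([-5 -4 -5; -2 -3 -1; 0 3 -6]) = -27
  + (-4) · M_33   where M_33 = det([-5 6 -5; -2 6 -1; 0 5 -6]) = 133
det = (+1)·(-3)·(-163) + (-1)·(-1)·(-27) + (+1)·(-4)·(133) = -70

-70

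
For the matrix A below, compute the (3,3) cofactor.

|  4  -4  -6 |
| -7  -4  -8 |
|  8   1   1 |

Delete row 3 and column 3; the remaining 2×2 submatrix is [4 -4; -7 -4].
Its determinant is 4·(-4) − (-4)·(-7) = -44.
The cofactor carries sign (−1)^(3+3) = +1, so C_{3,3} = +(-44) = -44.

-44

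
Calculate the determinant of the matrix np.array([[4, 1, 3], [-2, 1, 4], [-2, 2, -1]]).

-52

Expand along row 1:
  + 4 · |1 4; 2 -1| = 4·(-1 − 8) = -36
  − 1 · |-2 4; -2 -1| = −1·(2 − (-8)) = -10
  + 3 · |-2 1; -2 2| = 3·(-4 − (-2)) = -6
Sum: (-36) + (-10) + (-6) = -52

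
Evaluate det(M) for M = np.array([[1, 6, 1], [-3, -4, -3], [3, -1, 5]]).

Expand along row 1:
  + 1 · |-4 -3; -1 5| = 1·(-20 − 3) = -23
  − 6 · |-3 -3; 3 5| = −6·(-15 − (-9)) = 36
  + 1 · |-3 -4; 3 -1| = 1·(3 − (-12)) = 15
Sum: (-23) + (36) + (15) = 28

det(M) = 28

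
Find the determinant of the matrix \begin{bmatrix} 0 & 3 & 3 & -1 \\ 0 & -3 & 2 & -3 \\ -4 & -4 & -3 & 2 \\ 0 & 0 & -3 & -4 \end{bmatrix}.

Expand along column 1 (it has 3 zeros):
  + (-4) · M_31   where M_31 = det([3 3 -1; -3 2 -3; 0 -3 -4]) = -96
det = (+1)·(-4)·(-96) = 384

384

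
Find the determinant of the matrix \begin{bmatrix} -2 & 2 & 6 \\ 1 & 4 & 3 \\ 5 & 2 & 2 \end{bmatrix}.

The determinant is -86.

Expand along row 1:
  + (-2) · |4 3; 2 2| = (-2)·(8 − 6) = -4
  − 2 · |1 3; 5 2| = −2·(2 − 15) = 26
  + 6 · |1 4; 5 2| = 6·(2 − 20) = -108
Sum: (-4) + (26) + (-108) = -86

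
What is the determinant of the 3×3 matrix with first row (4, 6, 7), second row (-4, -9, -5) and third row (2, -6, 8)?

The determinant is 18.

Expand along row 1:
  + 4 · |-9 -5; -6 8| = 4·(-72 − 30) = -408
  − 6 · |-4 -5; 2 8| = −6·(-32 − (-10)) = 132
  + 7 · |-4 -9; 2 -6| = 7·(24 − (-18)) = 294
Sum: (-408) + (132) + (294) = 18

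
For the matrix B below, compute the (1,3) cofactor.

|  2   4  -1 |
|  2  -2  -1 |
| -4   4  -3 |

0

Delete row 1 and column 3; the remaining 2×2 submatrix is [2 -2; -4 4].
Its determinant is 2·4 − (-2)·(-4) = 0.
The cofactor carries sign (−1)^(1+3) = +1, so C_{1,3} = +(0) = 0.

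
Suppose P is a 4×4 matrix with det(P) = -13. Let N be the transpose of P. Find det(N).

det(N) = -13

det(Pᵀ) = det(P).
det(N) = (1)·(-13) = -13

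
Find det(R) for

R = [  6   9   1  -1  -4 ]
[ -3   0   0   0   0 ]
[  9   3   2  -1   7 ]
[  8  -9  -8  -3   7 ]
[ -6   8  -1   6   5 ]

-15996

Expand along row 2 (it has 4 zeros):
  − (-3) · M_21   where M_21 = det([9 1 -1 -4; 3 2 -1 7; -9 -8 -3 7; 8 -1 6 5]) = -5332
det = (-1)·(-3)·(-5332) = -15996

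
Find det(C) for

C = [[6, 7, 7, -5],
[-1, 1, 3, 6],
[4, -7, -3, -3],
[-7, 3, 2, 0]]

-2094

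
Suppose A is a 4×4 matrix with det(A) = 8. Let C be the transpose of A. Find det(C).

8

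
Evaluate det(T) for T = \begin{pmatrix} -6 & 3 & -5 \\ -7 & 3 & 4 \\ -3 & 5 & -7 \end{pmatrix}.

Expand along row 1:
  + (-6) · |3 4; 5 -7| = (-6)·(-21 − 20) = 246
  − 3 · |-7 4; -3 -7| = −3·(49 − (-12)) = -183
  + (-5) · |-7 3; -3 5| = (-5)·(-35 − (-9)) = 130
Sum: (246) + (-183) + (130) = 193

193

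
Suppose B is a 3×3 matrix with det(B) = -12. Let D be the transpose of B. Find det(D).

|D| = -12

det(Bᵀ) = det(B).
det(D) = (1)·(-12) = -12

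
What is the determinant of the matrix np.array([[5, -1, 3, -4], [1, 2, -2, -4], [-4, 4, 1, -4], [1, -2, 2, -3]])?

-401

Expand along row 1:
  + (5) · M_11   where M_11 = det([2 -2 -4; 4 1 -4; -2 2 -3]) = -70
  − (-1) · M_12   where M_12 = det([1 -2 -4; -4 1 -4; 1 2 -3]) = 73
  + (3) · M_13   where M_13 = det([1 2 -4; -4 4 -4; 1 -2 -3]) = -68
  − (-4) · M_14   where M_14 = det([1 2 -2; -4 4 1; 1 -2 2]) = 20
det = (+1)·(5)·(-70) + (-1)·(-1)·(73) + (+1)·(3)·(-68) + (-1)·(-4)·(20) = -401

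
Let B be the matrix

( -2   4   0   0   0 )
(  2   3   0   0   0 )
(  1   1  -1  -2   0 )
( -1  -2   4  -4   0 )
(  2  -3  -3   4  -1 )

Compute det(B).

168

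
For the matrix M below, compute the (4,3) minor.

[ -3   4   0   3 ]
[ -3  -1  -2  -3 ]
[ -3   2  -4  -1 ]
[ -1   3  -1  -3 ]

Delete row 4 and column 3; the remaining 3×3 submatrix is [-3 4 3; -3 -1 -3; -3 2 -1].
Its determinant is -24.

-24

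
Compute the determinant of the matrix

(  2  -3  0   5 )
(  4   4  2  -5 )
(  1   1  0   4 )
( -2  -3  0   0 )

-86

Expand along column 3 (it has 3 zeros):
  − (2) · M_23   where M_23 = det([2 -3 5; 1 1 4; -2 -3 0]) = 43
det = (-1)·(2)·(43) = -86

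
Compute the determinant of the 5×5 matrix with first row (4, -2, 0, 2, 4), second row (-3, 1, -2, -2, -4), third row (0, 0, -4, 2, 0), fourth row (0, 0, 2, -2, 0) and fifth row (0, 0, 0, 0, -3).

24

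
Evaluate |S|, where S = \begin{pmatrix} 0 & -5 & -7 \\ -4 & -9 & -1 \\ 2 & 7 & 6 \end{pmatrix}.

-40

Expand along row 1:
  − (-5) · |-4 -1; 2 6| = −(-5)·(-24 − (-2)) = -110
  + (-7) · |-4 -9; 2 7| = (-7)·(-28 − (-18)) = 70
Sum: (-110) + (70) = -40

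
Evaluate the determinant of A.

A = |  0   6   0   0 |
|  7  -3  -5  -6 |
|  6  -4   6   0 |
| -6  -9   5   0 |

Expand along row 1 (it has 3 zeros):
  − (6) · M_12   where M_12 = det([7 -5 -6; 6 6 0; -6 5 0]) = -396
det = (-1)·(6)·(-396) = 2376

2376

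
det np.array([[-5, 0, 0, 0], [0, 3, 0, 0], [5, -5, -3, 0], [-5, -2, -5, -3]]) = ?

-135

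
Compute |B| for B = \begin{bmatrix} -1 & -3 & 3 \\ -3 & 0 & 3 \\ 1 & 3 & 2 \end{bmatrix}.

Expand along row 2:
  − (-3) · |-3 3; 3 2| = −(-3)·(-6 − 9) = -45
  − 3 · |-1 -3; 1 3| = −3·(-3 − (-3)) = 0
Sum: (-45) + (0) = -45

-45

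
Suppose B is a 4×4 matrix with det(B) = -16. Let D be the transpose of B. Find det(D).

det(D) = -16

det(Bᵀ) = det(B).
det(D) = (1)·(-16) = -16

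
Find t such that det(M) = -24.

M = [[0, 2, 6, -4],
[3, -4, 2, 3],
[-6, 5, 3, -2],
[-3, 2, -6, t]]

t = 1

Expanding along the row containing t, det(M) is linear in t: det(M) = (-96)·t + (72).
Set (-96)·t + (72) = -24  ⇒  (-96)·t = -96  ⇒  t = 1.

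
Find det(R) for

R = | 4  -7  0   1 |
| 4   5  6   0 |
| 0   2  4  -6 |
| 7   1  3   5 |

The determinant is -388.

Expand along row 1 (it has 1 zero):
  + (4) · M_11   where M_11 = det([5 6 0; 2 4 -6; 1 3 5]) = 94
  − (-7) · M_12   where M_12 = det([4 6 0; 0 4 -6; 7 3 5]) = -100
  − (1) · M_14   where M_14 = det([4 5 6; 0 2 4; 7 1 3]) = 64
det = (+1)·(4)·(94) + (-1)·(-7)·(-100) + (-1)·(1)·(64) = -388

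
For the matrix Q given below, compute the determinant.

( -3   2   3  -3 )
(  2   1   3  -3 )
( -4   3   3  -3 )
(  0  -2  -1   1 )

|Q| = 0

Expand along row 4 (it has 1 zero):
  + (-2) · M_42   where M_42 = det([-3 3 -3; 2 3 -3; -4 3 -3]) = 0
  − (-1) · M_43   where M_43 = det([-3 2 -3; 2 1 -3; -4 3 -3]) = -12
  + (1) · M_44   where M_44 = det([-3 2 3; 2 1 3; -4 3 3]) = 12
det = (+1)·(-2)·(0) + (-1)·(-1)·(-12) + (+1)·(1)·(12) = 0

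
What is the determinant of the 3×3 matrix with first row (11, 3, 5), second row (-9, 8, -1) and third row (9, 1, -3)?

-766

Expand along column 1:
  + 11 · |8 -1; 1 -3| = 11·(-24 − (-1)) = -253
  − (-9) · |3 5; 1 -3| = −(-9)·(-9 − 5) = -126
  + 9 · |3 5; 8 -1| = 9·(-3 − 40) = -387
Sum: (-253) + (-126) + (-387) = -766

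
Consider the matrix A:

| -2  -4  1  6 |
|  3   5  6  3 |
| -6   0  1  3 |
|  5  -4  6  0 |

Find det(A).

-2031

Expand along row 3 (it has 1 zero):
  + (-6) · M_31   where M_31 = det([-4 1 6; 5 6 3; -4 6 0]) = 384
  + (1) · M_33   where M_33 = det([-2 -4 6; 3 5 3; 5 -4 0]) = -306
  − (3) · M_34   where M_34 = det([-2 -4 1; 3 5 6; 5 -4 6]) = -193
det = (+1)·(-6)·(384) + (+1)·(1)·(-306) + (-1)·(3)·(-193) = -2031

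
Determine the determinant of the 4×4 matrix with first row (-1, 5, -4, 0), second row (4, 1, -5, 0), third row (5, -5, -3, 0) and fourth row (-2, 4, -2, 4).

252

Expand along column 4 (it has 3 zeros):
  + (4) · M_44   where M_44 = det([-1 5 -4; 4 1 -5; 5 -5 -3]) = 63
det = (+1)·(4)·(63) = 252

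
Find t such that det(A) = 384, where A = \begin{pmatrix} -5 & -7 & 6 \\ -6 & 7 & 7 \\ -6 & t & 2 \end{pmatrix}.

t = 8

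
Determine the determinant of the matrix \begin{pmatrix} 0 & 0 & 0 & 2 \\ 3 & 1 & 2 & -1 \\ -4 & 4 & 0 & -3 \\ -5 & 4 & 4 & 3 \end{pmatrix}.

-144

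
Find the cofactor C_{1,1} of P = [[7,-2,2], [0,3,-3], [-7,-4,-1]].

-15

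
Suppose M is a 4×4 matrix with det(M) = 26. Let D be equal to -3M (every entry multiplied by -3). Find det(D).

det(D) = 2106

For a 4×4 matrix, det(-3M) = (-3)^4·det(M) = 81·det(M).
det(D) = (81)·(26) = 2106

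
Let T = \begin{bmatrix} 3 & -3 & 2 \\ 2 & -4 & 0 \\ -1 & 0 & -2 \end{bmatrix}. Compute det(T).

The determinant is 4.

Expand along row 2:
  − 2 · |-3 2; 0 -2| = −2·(6 − 0) = -12
  + (-4) · |3 2; -1 -2| = (-4)·(-6 − (-2)) = 16
Sum: (-12) + (16) = 4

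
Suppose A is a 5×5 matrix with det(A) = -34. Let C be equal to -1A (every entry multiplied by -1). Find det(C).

34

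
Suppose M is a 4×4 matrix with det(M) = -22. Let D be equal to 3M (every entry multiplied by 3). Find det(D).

|D| = -1782

For a 4×4 matrix, det(3M) = 3^4·det(M) = 81·det(M).
det(D) = (81)·(-22) = -1782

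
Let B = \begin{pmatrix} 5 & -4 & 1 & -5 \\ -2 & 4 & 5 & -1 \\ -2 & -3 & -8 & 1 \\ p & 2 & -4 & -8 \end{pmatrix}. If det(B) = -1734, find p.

Expanding along the column containing p, det(B) is linear in p: det(B) = (-96)·p + (-870).
Set (-96)·p + (-870) = -1734  ⇒  (-96)·p = -864  ⇒  p = 9.

p = 9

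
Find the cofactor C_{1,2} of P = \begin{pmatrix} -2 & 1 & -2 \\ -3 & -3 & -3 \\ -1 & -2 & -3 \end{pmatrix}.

Delete row 1 and column 2; the remaining 2×2 submatrix is [-3 -3; -1 -3].
Its determinant is (-3)·(-3) − (-3)·(-1) = 6.
The cofactor carries sign (−1)^(1+2) = −1, so C_{1,2} = −(6) = -6.

-6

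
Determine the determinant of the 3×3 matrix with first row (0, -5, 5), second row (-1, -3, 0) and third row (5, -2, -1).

90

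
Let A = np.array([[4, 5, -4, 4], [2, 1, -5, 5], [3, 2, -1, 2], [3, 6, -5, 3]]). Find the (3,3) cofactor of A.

-27

Delete row 3 and column 3; the remaining 3×3 submatrix is [4 5 4; 2 1 5; 3 6 3].
Its determinant is -27.
The cofactor carries sign (−1)^(3+3) = +1, so C_{3,3} = +(-27) = -27.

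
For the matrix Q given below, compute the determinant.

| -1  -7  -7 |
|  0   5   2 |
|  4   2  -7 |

det(Q) = 123

Expand along column 1:
  + (-1) · |5 2; 2 -7| = (-1)·(-35 − 4) = 39
  + 4 · |-7 -7; 5 2| = 4·(-14 − (-35)) = 84
Sum: (39) + (84) = 123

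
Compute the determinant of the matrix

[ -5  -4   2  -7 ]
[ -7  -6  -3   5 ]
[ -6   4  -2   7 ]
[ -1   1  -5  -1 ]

Expand along row 1:
  + (-5) · M_11   where M_11 = det([-6 -3 5; 4 -2 7; 1 -5 -1]) = -345
  − (-4) · M_12   where M_12 = det([-7 -3 5; -6 -2 7; -1 -5 -1]) = -80
  + (2) · M_13   where M_13 = det([-7 -6 5; -6 4 7; -1 1 -1]) = 145
  − (-7) · M_14   where M_14 = det([-7 -6 -3; -6 4 -2; -1 1 -5]) = 300
det = (+1)·(-5)·(-345) + (-1)·(-4)·(-80) + (+1)·(2)·(145) + (-1)·(-7)·(300) = 3795

The determinant is 3795.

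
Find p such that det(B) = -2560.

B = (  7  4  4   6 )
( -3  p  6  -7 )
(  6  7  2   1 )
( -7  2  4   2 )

p = 8

Expanding along the row containing p, det(B) is linear in p: det(B) = (152)·p + (-3776).
Set (152)·p + (-3776) = -2560  ⇒  (152)·p = 1216  ⇒  p = 8.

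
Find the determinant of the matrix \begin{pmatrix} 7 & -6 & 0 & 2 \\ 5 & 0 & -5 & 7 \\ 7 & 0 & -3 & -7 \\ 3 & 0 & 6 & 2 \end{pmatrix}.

The determinant is 4272.

Expand along column 2 (it has 3 zeros):
  − (-6) · M_12   where M_12 = det([5 -5 7; 7 -3 -7; 3 6 2]) = 712
det = (-1)·(-6)·(712) = 4272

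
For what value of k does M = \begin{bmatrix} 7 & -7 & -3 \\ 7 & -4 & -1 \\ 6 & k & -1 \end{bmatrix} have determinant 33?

Expanding along the column containing k, det(M) is linear in k: det(M) = (-14)·k + (-51).
Set (-14)·k + (-51) = 33  ⇒  (-14)·k = 84  ⇒  k = -6.

-6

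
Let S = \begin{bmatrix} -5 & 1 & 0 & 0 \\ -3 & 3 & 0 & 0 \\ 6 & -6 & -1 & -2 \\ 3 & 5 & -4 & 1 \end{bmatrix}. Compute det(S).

S is block lower-triangular with a 2×2 block and a 2×2 block on the diagonal, so its determinant equals the product of the determinants of the diagonal blocks.
det of the 2×2 block = -12
det of the 2×2 block = -9
det = (-12)·(-9) = 108

The determinant is 108.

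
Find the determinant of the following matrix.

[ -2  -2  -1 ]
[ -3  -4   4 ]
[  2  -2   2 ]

Expand along row 1:
  + (-2) · |-4 4; -2 2| = (-2)·(-8 − (-8)) = 0
  − (-2) · |-3 4; 2 2| = −(-2)·(-6 − 8) = -28
  + (-1) · |-3 -4; 2 -2| = (-1)·(6 − (-8)) = -14
Sum: (0) + (-28) + (-14) = -42

-42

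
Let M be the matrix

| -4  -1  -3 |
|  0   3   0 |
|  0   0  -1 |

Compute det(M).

|M| = 12

M is upper triangular, so det(M) is the product of the diagonal entries:
det = (-4) · (3) · (-1) = 12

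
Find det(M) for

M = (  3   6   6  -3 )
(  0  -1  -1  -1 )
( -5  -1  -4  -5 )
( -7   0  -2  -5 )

The determinant is -120.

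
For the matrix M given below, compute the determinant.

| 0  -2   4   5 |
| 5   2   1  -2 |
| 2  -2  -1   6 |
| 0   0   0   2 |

Expand along row 4 (it has 3 zeros):
  + (2) · M_44   where M_44 = det([0 -2 4; 5 2 1; 2 -2 -1]) = -70
det = (+1)·(2)·(-70) = -140

-140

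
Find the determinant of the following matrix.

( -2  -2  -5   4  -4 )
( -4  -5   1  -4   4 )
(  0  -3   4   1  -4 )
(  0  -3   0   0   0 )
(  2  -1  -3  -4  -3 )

Expand along row 4 (it has 4 zeros):
  + (-3) · M_42   where M_42 = det([-2 -5 4 -4; -4 1 -4 4; 0 4 1 -4; 2 -3 -4 -3]) = 1402
det = (+1)·(-3)·(1402) = -4206

-4206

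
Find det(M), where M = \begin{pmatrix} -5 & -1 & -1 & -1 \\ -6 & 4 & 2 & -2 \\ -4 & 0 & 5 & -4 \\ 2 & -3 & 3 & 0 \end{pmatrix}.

det(M) = -248

Expand along row 3 (it has 1 zero):
  + (-4) · M_31   where M_31 = det([-1 -1 -1; 4 2 -2; -3 3 0]) = -30
  + (5) · M_33   where M_33 = det([-5 -1 -1; -6 4 -2; 2 -3 0]) = 24
  − (-4) · M_34   where M_34 = det([-5 -1 -1; -6 4 2; 2 -3 3]) = -122
det = (+1)·(-4)·(-30) + (+1)·(5)·(24) + (-1)·(-4)·(-122) = -248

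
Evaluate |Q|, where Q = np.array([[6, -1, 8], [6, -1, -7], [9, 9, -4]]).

Expand along column 1:
  + 6 · |-1 -7; 9 -4| = 6·(4 − (-63)) = 402
  − 6 · |-1 8; 9 -4| = −6·(4 − 72) = 408
  + 9 · |-1 8; -1 -7| = 9·(7 − (-8)) = 135
Sum: (402) + (408) + (135) = 945

The determinant is 945.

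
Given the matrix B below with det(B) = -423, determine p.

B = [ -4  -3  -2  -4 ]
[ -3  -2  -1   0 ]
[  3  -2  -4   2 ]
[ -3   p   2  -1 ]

Expanding along the row containing p, det(B) is linear in p: det(B) = (-64)·p + (25).
Set (-64)·p + (25) = -423  ⇒  (-64)·p = -448  ⇒  p = 7.

p = 7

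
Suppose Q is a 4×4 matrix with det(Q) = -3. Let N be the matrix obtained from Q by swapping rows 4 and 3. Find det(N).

Swapping two rows multiplies the determinant by −1.
det(N) = (-1)·(-3) = 3

3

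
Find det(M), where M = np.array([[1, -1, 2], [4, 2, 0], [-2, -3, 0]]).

-16

Expand along column 3:
  + 2 · |4 2; -2 -3| = 2·(-12 − (-4)) = -16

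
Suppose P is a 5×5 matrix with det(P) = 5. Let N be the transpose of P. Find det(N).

det(Pᵀ) = det(P).
det(N) = (1)·(5) = 5

5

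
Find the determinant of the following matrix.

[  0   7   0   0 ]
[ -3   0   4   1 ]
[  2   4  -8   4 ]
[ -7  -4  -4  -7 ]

Expand along row 1 (it has 3 zeros):
  − (7) · M_12   where M_12 = det([-3 4 1; 2 -8 4; -7 -4 -7]) = -336
det = (-1)·(7)·(-336) = 2352

The determinant is 2352.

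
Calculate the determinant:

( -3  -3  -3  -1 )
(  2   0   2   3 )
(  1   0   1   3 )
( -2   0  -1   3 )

Expand along column 2 (it has 3 zeros):
  − (-3) · M_12   where M_12 = det([2 2 3; 1 1 3; -2 -1 3]) = -3
det = (-1)·(-3)·(-3) = -9

-9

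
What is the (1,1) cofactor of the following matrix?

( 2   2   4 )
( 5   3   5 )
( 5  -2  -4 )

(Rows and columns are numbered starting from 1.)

Delete row 1 and column 1; the remaining 2×2 submatrix is [3 5; -2 -4].
Its determinant is 3·(-4) − 5·(-2) = -2.
The cofactor carries sign (−1)^(1+1) = +1, so C_{1,1} = +(-2) = -2.

-2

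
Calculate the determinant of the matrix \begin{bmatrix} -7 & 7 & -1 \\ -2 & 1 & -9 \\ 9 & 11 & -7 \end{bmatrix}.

Expand along row 1:
  + (-7) · |1 -9; 11 -7| = (-7)·(-7 − (-99)) = -644
  − 7 · |-2 -9; 9 -7| = −7·(14 − (-81)) = -665
  + (-1) · |-2 1; 9 11| = (-1)·(-22 − 9) = 31
Sum: (-644) + (-665) + (31) = -1278

The determinant is -1278.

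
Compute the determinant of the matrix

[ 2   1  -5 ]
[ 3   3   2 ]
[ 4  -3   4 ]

137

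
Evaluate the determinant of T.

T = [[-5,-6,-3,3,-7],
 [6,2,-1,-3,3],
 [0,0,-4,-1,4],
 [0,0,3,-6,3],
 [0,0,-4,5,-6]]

|T| = -3276

T is block upper-triangular with a 2×2 block and a 3×3 block on the diagonal, so its determinant equals the product of the determinants of the diagonal blocks.
det of the 2×2 block = 26
det of the 3×3 block = -126
det = (26)·(-126) = -3276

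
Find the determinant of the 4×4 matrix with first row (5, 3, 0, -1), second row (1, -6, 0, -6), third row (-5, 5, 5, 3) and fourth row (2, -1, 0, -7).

770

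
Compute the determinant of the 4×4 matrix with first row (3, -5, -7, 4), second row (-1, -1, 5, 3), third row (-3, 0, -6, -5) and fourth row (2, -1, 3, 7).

440

Expand along row 3 (it has 1 zero):
  + (-3) · M_31   where M_31 = det([-5 -7 4; -1 5 3; -1 3 7]) = -150
  + (-6) · M_33   where M_33 = det([3 -5 4; -1 -1 3; 2 -1 7]) = -65
  − (-5) · M_34   where M_34 = det([3 -5 -7; -1 -1 5; 2 -1 3]) = -80
det = (+1)·(-3)·(-150) + (+1)·(-6)·(-65) + (-1)·(-5)·(-80) = 440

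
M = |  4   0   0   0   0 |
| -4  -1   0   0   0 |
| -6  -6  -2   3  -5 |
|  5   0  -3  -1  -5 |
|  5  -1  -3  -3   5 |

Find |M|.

M is block lower-triangular with a 2×2 block and a 3×3 block on the diagonal, so its determinant equals the product of the determinants of the diagonal blocks.
det of the 2×2 block = -4
det of the 3×3 block = 100
det = (-4)·(100) = -400

-400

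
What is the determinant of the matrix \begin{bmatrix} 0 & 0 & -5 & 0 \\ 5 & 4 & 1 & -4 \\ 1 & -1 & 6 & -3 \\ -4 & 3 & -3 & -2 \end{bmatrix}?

The determinant is -575.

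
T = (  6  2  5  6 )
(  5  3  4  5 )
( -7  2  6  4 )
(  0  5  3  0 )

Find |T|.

-319

Expand along row 4 (it has 2 zeros):
  + (5) · M_42   where M_42 = det([6 5 6; 5 4 5; -7 6 4]) = -11
  − (3) · M_43   where M_43 = det([6 2 6; 5 3 5; -7 2 4]) = 88
det = (+1)·(5)·(-11) + (-1)·(3)·(88) = -319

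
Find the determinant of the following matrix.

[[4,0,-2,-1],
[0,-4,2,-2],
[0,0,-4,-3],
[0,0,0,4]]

The determinant is 256.

The matrix is upper triangular, so the determinant is the product of the diagonal entries:
det = (4) · (-4) · (-4) · (4) = 256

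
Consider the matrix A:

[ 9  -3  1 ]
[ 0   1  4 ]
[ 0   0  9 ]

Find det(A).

The determinant is 81.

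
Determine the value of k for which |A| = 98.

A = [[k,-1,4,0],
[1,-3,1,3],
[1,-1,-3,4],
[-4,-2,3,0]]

Expanding along the row containing k, det(A) is linear in k: det(A) = (1)·k + (97).
Set (1)·k + (97) = 98  ⇒  (1)·k = 1  ⇒  k = 1.

1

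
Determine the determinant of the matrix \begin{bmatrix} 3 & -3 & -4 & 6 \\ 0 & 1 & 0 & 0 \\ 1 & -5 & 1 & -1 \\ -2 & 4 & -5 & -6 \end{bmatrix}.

-83

Expand along row 2 (it has 3 zeros):
  + (1) · M_22   where M_22 = det([3 -4 6; 1 1 -1; -2 -5 -6]) = -83
det = (+1)·(1)·(-83) = -83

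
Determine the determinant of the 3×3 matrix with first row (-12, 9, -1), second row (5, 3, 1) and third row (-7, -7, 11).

Expand along row 1:
  + (-12) · |3 1; -7 11| = (-12)·(33 − (-7)) = -480
  − 9 · |5 1; -7 11| = −9·(55 − (-7)) = -558
  + (-1) · |5 3; -7 -7| = (-1)·(-35 − (-21)) = 14
Sum: (-480) + (-558) + (14) = -1024

-1024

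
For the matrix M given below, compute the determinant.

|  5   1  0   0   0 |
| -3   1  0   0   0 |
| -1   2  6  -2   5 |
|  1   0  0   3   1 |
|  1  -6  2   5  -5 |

M is block lower-triangular with a 2×2 block and a 3×3 block on the diagonal, so its determinant equals the product of the determinants of the diagonal blocks.
det of the 2×2 block = 8
det of the 3×3 block = -154
det = (8)·(-154) = -1232

-1232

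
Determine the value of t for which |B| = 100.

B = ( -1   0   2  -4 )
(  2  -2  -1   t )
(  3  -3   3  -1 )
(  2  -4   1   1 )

t = -1

Expanding along the row containing t, det(B) is linear in t: det(B) = (-21)·t + (79).
Set (-21)·t + (79) = 100  ⇒  (-21)·t = 21  ⇒  t = -1.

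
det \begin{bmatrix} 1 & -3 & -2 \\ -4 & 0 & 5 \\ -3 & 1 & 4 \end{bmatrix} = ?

Expand along column 2:
  − (-3) · |-4 5; -3 4| = −(-3)·(-16 − (-15)) = -3
  − 1 · |1 -2; -4 5| = −1·(5 − 8) = 3
Sum: (-3) + (3) = 0

The determinant is 0.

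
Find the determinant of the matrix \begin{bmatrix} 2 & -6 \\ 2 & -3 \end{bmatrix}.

det = 2·(-3) − (-6)·2 = -6 − (-12) = 6

6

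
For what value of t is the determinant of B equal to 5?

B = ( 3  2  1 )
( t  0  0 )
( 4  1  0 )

t = 5

Expanding along the column containing t, det(B) is linear in t: det(B) = (1)·t + (0).
Set (1)·t + (0) = 5  ⇒  (1)·t = 5  ⇒  t = 5.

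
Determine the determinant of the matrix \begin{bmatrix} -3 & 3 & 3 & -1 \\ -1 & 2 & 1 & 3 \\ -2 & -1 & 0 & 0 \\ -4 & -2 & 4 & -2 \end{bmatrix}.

Expand along row 3 (it has 2 zeros):
  + (-2) · M_31   where M_31 = det([3 3 -1; 2 1 3; -2 4 -2]) = -58
  − (-1) · M_32   where M_32 = det([-3 3 -1; -1 1 3; -4 4 -2]) = 0
det = (+1)·(-2)·(-58) + (-1)·(-1)·(0) = 116

116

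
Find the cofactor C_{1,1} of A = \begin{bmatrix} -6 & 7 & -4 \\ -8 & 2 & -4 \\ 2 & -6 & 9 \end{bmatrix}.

Delete row 1 and column 1; the remaining 2×2 submatrix is [2 -4; -6 9].
Its determinant is 2·9 − (-4)·(-6) = -6.
The cofactor carries sign (−1)^(1+1) = +1, so C_{1,1} = +(-6) = -6.

The cofactor is -6.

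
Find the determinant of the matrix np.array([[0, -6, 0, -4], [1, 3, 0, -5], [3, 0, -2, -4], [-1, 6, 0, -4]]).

The determinant is 180.

Expand along column 3 (it has 3 zeros):
  + (-2) · M_33   where M_33 = det([0 -6 -4; 1 3 -5; -1 6 -4]) = -90
det = (+1)·(-2)·(-90) = 180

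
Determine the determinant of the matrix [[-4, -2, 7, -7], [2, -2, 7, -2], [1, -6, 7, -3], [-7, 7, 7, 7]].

Expand along row 1:
  + (-4) · M_11   where M_11 = det([-2 7 -2; -6 7 -3; 7 7 7]) = 189
  − (-2) · M_12   where M_12 = det([2 7 -2; 1 7 -3; -7 7 7]) = 126
  + (7) · M_13   where M_13 = det([2 -2 -2; 1 -6 -3; -7 7 7]) = 0
  − (-7) · M_14   where M_14 = det([2 -2 7; 1 -6 7; -7 7 7]) = -315
det = (+1)·(-4)·(189) + (-1)·(-2)·(126) + (+1)·(7)·(0) + (-1)·(-7)·(-315) = -2709

The determinant is -2709.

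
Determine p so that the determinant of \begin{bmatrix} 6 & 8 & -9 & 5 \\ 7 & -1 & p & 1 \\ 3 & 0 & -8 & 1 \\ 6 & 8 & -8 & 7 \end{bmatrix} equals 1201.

Expanding along the row containing p, det(B) is linear in p: det(B) = (48)·p + (961).
Set (48)·p + (961) = 1201  ⇒  (48)·p = 240  ⇒  p = 5.

5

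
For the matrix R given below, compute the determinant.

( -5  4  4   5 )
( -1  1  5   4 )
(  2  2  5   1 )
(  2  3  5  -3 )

-240

Expand along row 1:
  + (-5) · M_11   where M_11 = det([1 5 4; 2 5 1; 3 5 -3]) = 5
  − (4) · M_12   where M_12 = det([-1 5 4; 2 5 1; 2 5 -3]) = 60
  + (4) · M_13   where M_13 = det([-1 1 4; 2 2 1; 2 3 -3]) = 25
  − (5) · M_14   where M_14 = det([-1 1 5; 2 2 5; 2 3 5]) = 15
det = (+1)·(-5)·(5) + (-1)·(4)·(60) + (+1)·(4)·(25) + (-1)·(5)·(15) = -240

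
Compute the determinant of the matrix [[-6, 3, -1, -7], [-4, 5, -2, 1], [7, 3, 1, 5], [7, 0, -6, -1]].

2333

Expand along row 4 (it has 1 zero):
  − (7) · M_41   where M_41 = det([3 -1 -7; 5 -2 1; 3 1 5]) = -88
  − (-6) · M_43   where M_43 = det([-6 3 -7; -4 5 1; 7 3 5]) = 278
  + (-1) · M_44   where M_44 = det([-6 3 -1; -4 5 -2; 7 3 1]) = -49
det = (-1)·(7)·(-88) + (-1)·(-6)·(278) + (+1)·(-1)·(-49) = 2333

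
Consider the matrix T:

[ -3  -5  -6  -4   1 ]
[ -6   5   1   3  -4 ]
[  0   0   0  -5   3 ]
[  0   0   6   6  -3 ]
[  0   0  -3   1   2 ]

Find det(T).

T is block upper-triangular with a 2×2 block and a 3×3 block on the diagonal, so its determinant equals the product of the determinants of the diagonal blocks.
det of the 2×2 block = -45
det of the 3×3 block = 87
det = (-45)·(87) = -3915

det(T) = -3915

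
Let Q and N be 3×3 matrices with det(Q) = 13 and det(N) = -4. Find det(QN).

|QN| = -52

det(QN) = det(Q)·det(N) = (13)·(-4) = -52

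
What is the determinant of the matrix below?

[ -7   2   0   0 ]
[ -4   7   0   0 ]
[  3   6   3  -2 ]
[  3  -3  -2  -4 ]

The matrix is block lower-triangular with a 2×2 block and a 2×2 block on the diagonal, so its determinant equals the product of the determinants of the diagonal blocks.
det of the 2×2 block = -41
det of the 2×2 block = -16
det = (-41)·(-16) = 656

656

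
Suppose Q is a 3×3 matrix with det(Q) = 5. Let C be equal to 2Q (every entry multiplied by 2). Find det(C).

For a 3×3 matrix, det(2Q) = 2^3·det(Q) = 8·det(Q).
det(C) = (8)·(5) = 40

det(C) = 40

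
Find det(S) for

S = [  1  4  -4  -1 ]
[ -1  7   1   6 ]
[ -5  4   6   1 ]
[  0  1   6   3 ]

det(S) = 820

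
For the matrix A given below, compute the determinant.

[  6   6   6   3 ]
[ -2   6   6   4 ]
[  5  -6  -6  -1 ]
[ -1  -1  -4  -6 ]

The determinant is 486.

Expand along row 1:
  + (6) · M_11   where M_11 = det([6 6 4; -6 -6 -1; -1 -4 -6]) = 54
  − (6) · M_12   where M_12 = det([-2 6 4; 5 -6 -1; -1 -4 -6]) = 18
  + (6) · M_13   where M_13 = det([-2 6 4; 5 -6 -1; -1 -1 -6]) = 72
  − (3) · M_14   where M_14 = det([-2 6 6; 5 -6 -6; -1 -1 -4]) = 54
det = (+1)·(6)·(54) + (-1)·(6)·(18) + (+1)·(6)·(72) + (-1)·(3)·(54) = 486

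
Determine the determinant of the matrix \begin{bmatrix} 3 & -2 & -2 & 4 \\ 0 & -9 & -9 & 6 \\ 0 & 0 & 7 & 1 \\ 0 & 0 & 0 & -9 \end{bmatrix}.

The matrix is upper triangular, so the determinant is the product of the diagonal entries:
det = (3) · (-9) · (7) · (-9) = 1701

The determinant is 1701.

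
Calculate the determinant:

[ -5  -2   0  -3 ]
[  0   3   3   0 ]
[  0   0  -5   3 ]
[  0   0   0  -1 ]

-75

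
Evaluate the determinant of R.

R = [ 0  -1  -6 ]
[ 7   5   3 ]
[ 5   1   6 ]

135

Expand along row 1:
  − (-1) · |7 3; 5 6| = −(-1)·(42 − 15) = 27
  + (-6) · |7 5; 5 1| = (-6)·(7 − 25) = 108
Sum: (27) + (108) = 135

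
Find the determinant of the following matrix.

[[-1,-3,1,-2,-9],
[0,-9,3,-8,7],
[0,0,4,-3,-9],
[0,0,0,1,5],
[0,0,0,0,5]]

The matrix is upper triangular, so the determinant is the product of the diagonal entries:
det = (-1) · (-9) · (4) · (1) · (5) = 180

180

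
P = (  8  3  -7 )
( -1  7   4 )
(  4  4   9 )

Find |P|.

675

Expand along row 1:
  + 8 · |7 4; 4 9| = 8·(63 − 16) = 376
  − 3 · |-1 4; 4 9| = −3·(-9 − 16) = 75
  + (-7) · |-1 7; 4 4| = (-7)·(-4 − 28) = 224
Sum: (376) + (75) + (224) = 675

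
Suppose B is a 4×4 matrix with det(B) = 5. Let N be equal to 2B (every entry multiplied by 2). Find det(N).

The determinant is 80.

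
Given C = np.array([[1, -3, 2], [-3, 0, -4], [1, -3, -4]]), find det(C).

Expand along row 2:
  − (-3) · |-3 2; -3 -4| = −(-3)·(12 − (-6)) = 54
  − (-4) · |1 -3; 1 -3| = −(-4)·(-3 − (-3)) = 0
Sum: (54) + (0) = 54

The determinant is 54.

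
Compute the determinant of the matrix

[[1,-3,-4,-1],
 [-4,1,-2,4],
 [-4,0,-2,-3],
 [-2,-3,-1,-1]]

Expand along row 3 (it has 1 zero):
  + (-4) · M_31   where M_31 = det([-3 -4 -1; 1 -2 4; -3 -1 -1]) = 33
  + (-2) · M_33   where M_33 = det([1 -3 -1; -4 1 4; -2 -3 -1]) = 33
  − (-3) · M_34   where M_34 = det([1 -3 -4; -4 1 -2; -2 -3 -1]) = -63
det = (+1)·(-4)·(33) + (+1)·(-2)·(33) + (-1)·(-3)·(-63) = -387

-387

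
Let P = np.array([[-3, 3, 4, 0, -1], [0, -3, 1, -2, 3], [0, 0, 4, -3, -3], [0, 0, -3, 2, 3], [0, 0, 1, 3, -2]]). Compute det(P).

|P| = -90

P is block upper-triangular with a 2×2 block and a 3×3 block on the diagonal, so its determinant equals the product of the determinants of the diagonal blocks.
det of the 2×2 block = 9
det of the 3×3 block = -10
det = (9)·(-10) = -90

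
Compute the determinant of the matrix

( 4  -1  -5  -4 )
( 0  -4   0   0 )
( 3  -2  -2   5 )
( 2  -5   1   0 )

392

Expand along row 2 (it has 3 zeros):
  + (-4) · M_22   where M_22 = det([4 -5 -4; 3 -2 5; 2 1 0]) = -98
det = (+1)·(-4)·(-98) = 392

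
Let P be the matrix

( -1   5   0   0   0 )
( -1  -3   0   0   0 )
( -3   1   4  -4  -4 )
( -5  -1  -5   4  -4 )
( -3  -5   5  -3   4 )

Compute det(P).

det(P) = 288

P is block lower-triangular with a 2×2 block and a 3×3 block on the diagonal, so its determinant equals the product of the determinants of the diagonal blocks.
det of the 2×2 block = 8
det of the 3×3 block = 36
det = (8)·(36) = 288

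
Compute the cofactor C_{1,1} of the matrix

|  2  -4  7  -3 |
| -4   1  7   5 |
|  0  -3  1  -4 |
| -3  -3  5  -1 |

22

Delete row 1 and column 1; the remaining 3×3 submatrix is [1 7 5; -3 1 -4; -3 5 -1].
Its determinant is 22.
The cofactor carries sign (−1)^(1+1) = +1, so C_{1,1} = +(22) = 22.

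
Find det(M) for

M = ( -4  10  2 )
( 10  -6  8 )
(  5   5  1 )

|M| = 644

Expand along row 1:
  + (-4) · |-6 8; 5 1| = (-4)·(-6 − 40) = 184
  − 10 · |10 8; 5 1| = −10·(10 − 40) = 300
  + 2 · |10 -6; 5 5| = 2·(50 − (-30)) = 160
Sum: (184) + (300) + (160) = 644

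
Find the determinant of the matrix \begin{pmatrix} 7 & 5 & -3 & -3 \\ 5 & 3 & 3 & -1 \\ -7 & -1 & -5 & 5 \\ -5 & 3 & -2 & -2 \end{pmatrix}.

1192

Expand along row 1:
  + (7) · M_11   where M_11 = det([3 3 -1; -1 -5 5; 3 -2 -2]) = 82
  − (5) · M_12   where M_12 = det([5 3 -1; -7 -5 5; -5 -2 -2]) = -6
  + (-3) · M_13   where M_13 = det([5 3 -1; -7 -1 5; -5 3 -2]) = -156
  − (-3) · M_14   where M_14 = det([5 3 3; -7 -1 -5; -5 3 -2]) = 40
det = (+1)·(7)·(82) + (-1)·(5)·(-6) + (+1)·(-3)·(-156) + (-1)·(-3)·(40) = 1192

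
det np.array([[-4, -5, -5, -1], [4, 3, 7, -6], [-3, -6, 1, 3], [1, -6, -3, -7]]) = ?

1432

Expand along row 1:
  + (-4) · M_11   where M_11 = det([3 7 -6; -6 1 3; -6 -3 -7]) = -558
  − (-5) · M_12   where M_12 = det([4 7 -6; -3 1 3; 1 -3 -7]) = -166
  + (-5) · M_13   where M_13 = det([4 3 -6; -3 -6 3; 1 -6 -7]) = 42
  − (-1) · M_14   where M_14 = det([4 3 7; -3 -6 1; 1 -6 -3]) = 240
det = (+1)·(-4)·(-558) + (-1)·(-5)·(-166) + (+1)·(-5)·(42) + (-1)·(-1)·(240) = 1432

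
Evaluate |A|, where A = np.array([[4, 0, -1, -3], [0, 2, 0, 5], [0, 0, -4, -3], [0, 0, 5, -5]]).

A is block upper-triangular with a 2×2 block and a 2×2 block on the diagonal, so its determinant equals the product of the determinants of the diagonal blocks.
det of the 2×2 block = 8
det of the 2×2 block = 35
det = (8)·(35) = 280

det(A) = 280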